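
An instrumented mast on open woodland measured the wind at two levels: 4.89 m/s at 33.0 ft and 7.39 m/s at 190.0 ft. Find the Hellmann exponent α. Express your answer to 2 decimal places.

α ≈ 0.24

Power law: V₂/V₁ = (z₂/z₁)^α ⇒ α = ln(V₂/V₁) / ln(z₂/z₁)
α = ln(7.39/4.89) / ln(190.0/33.0) = ln(1.5112) / ln(5.7576)
  = 0.41294 / 1.75052 = 0.23589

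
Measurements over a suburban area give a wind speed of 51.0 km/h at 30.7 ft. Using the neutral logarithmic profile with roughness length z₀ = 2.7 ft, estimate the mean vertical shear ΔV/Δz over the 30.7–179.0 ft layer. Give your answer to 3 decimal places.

Log law: V₂ = V₁ · ln(z₂/z₀)/ln(z₁/z₀) = 51.0 × 4.1941/2.4310 = 87.9884 km/h
ΔV/Δz = (87.9884 − 51.0)/(179.0 − 30.7) = 36.9884/148.3000 = 0.24942 km/h/ft

0.249 km/h/ft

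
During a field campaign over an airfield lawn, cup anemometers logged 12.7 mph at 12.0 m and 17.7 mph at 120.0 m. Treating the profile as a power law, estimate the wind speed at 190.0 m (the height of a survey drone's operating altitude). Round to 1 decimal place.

18.9 mph

First find α: α = ln(V₂/V₁)/ln(z₂/z₁) = ln(17.7/12.7)/ln(120.0/12.0) = 0.33196/2.30259 = 0.1442
Extrapolate from 120.0 m to 190.0 m: V₃ = 17.7 × (190.0/120.0)^0.1442 = 17.7 × 1.0685 = 18.9124 mph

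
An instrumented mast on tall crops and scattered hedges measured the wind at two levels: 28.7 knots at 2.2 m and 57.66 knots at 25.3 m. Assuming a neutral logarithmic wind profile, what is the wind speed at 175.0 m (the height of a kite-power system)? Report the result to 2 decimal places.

Log law: V ∝ ln(z/z₀). From the pair, with r = V₁/V₂ = 0.49775,
ln z₀ = (ln z₁ − r·ln z₂)/(1 − r) = (0.7885 − 0.49775×3.2308)/0.50225 = -1.6320 → z₀ = 0.1955 m
V₃ = V₁ · ln(z₃/z₀)/ln(z₁/z₀) = 28.7 × 6.7967/2.4204 = 80.5921 knots

80.59 knots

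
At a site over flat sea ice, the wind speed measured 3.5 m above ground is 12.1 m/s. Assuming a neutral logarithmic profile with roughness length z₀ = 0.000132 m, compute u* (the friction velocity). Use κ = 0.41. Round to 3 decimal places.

Log law: V(z) = (u*/κ) · ln(z/z₀) ⇒ u* = κ · V / ln(z/z₀)
u* = 0.41 × 12.1 / ln(3.5/0.000132) = 0.41 × 12.1 / 10.1855
   = 4.9610 / 10.1855 = 0.4871 m/s

u* ≈ 0.487 m/s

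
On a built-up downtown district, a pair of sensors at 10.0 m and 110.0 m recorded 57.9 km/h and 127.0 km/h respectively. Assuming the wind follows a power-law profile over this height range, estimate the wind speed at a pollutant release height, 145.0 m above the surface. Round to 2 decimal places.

First find α: α = ln(V₂/V₁)/ln(z₂/z₁) = ln(127.0/57.9)/ln(110.0/10.0) = 0.78547/2.39790 = 0.3276
Extrapolate from 110.0 m to 145.0 m: V₃ = 127.0 × (145.0/110.0)^0.3276 = 127.0 × 1.0947 = 139.0284 km/h

139.03 km/h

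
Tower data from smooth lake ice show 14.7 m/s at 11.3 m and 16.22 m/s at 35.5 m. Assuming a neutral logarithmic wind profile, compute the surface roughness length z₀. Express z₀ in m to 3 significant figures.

z₀ ≈ 0.000176 m

Log law: V(z) ∝ ln(z/z₀). With r = V₁/V₂ = 14.7/16.22 = 0.90629,
r · ln(z₂/z₀) = ln(z₁/z₀) ⇒ ln z₀ = (ln z₁ − r·ln z₂)/(1 − r)
ln z₀ = (2.42480 − 0.90629×3.56953) / 0.09371 = -8.6459
z₀ = exp(-8.6459) = 0.0001758 m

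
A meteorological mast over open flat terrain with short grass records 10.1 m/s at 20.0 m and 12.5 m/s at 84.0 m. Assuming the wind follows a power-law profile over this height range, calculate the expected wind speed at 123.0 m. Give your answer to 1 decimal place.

First find α: α = ln(V₂/V₁)/ln(z₂/z₁) = ln(12.5/10.1)/ln(84.0/20.0) = 0.21319/1.43508 = 0.1486
Extrapolate from 84.0 m to 123.0 m: V₃ = 12.5 × (123.0/84.0)^0.1486 = 12.5 × 1.0583 = 13.2286 m/s

13.2 m/s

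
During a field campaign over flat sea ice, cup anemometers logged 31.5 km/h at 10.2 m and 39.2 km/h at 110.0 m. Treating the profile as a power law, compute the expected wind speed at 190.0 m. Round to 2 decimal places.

First find α: α = ln(V₂/V₁)/ln(z₂/z₁) = ln(39.2/31.5)/ln(110.0/10.2) = 0.21869/2.37809 = 0.0920
Extrapolate from 110.0 m to 190.0 m: V₃ = 39.2 × (190.0/110.0)^0.0920 = 39.2 × 1.0515 = 41.2205 km/h

41.22 km/h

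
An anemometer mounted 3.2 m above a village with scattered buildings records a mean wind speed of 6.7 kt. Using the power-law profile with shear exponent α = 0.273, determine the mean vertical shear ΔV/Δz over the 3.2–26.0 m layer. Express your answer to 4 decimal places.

0.2268 kt/m

Power law: V₂ = V₁ · (z₂/z₁)^α = 6.7 × (8.1250)^0.273 = 11.8702 kt
ΔV/Δz = (11.8702 − 6.7)/(26.0 − 3.2) = 5.1702/22.8000 = 0.22676 kt/m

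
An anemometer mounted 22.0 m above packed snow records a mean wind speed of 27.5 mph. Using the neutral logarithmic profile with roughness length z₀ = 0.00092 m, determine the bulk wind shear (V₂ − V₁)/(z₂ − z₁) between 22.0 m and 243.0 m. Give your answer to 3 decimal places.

0.030 mph/m

Log law: V₂ = V₁ · ln(z₂/z₀)/ln(z₁/z₀) = 27.5 × 12.4842/10.0822 = 34.0517 mph
ΔV/Δz = (34.0517 − 27.5)/(243.0 − 22.0) = 6.5517/221.0000 = 0.02965 mph/m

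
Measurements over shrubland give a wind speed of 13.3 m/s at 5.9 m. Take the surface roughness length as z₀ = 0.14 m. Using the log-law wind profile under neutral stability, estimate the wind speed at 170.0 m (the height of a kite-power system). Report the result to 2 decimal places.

Log law: V(z) ∝ ln(z/z₀), so V₂/V₁ = ln(z₂/z₀) / ln(z₁/z₀).
ln(170.0/0.14) = 7.1019, ln(5.9/0.14) = 3.7411
V₂ = 13.3 × 7.1019/3.7411 = 13.3 × 1.8984 = 25.2483 m/s

25.25 m/s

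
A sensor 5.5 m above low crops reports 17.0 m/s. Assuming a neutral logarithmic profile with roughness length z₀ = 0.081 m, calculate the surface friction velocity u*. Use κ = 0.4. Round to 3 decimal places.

Log law: V(z) = (u*/κ) · ln(z/z₀) ⇒ u* = κ · V / ln(z/z₀)
u* = 0.4 × 17.0 / ln(5.5/0.081) = 0.4 × 17.0 / 4.2181
   = 6.8000 / 4.2181 = 1.6121 m/s

u* ≈ 1.612 m/s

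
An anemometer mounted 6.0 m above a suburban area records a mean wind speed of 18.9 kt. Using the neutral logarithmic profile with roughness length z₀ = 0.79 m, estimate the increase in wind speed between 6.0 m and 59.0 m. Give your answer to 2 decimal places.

Log law: V₂ = V₁ · ln(z₂/z₀)/ln(z₁/z₀) = 18.9 × 4.3133/2.0275 = 40.2078 kt
ΔV = 40.2078 − 18.9 = 21.3078 kt

21.31 kt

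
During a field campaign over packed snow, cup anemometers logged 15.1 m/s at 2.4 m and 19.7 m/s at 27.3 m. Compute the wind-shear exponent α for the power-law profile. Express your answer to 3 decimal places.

α ≈ 0.109

Power law: V₂/V₁ = (z₂/z₁)^α ⇒ α = ln(V₂/V₁) / ln(z₂/z₁)
α = ln(19.7/15.1) / ln(27.3/2.4) = ln(1.3046) / ln(11.3750)
  = 0.26592 / 2.43142 = 0.10937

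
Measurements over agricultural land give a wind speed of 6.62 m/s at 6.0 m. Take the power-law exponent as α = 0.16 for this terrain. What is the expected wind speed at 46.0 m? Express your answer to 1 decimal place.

Power-law profile: V₂ = V₁ · (z₂/z₁)^α
V₂ = 6.62 × (46.0/6.0)^0.16 = 6.62 × (7.6667)^0.16
    = 6.62 × 1.3853 = 9.1705 m/s

9.2 m/s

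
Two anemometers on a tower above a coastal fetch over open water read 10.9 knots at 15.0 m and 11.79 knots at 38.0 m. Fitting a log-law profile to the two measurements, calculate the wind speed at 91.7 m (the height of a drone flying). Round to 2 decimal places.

Log law: V ∝ ln(z/z₀). From the pair, with r = V₁/V₂ = 0.92451,
ln z₀ = (ln z₁ − r·ln z₂)/(1 − r) = (2.7081 − 0.92451×3.6376)/0.07549 = -8.6762 → z₀ = 0.0001706 m
V₃ = V₁ · ln(z₃/z₀)/ln(z₁/z₀) = 10.9 × 13.1947/11.3842 = 12.6335 knots

12.63 knots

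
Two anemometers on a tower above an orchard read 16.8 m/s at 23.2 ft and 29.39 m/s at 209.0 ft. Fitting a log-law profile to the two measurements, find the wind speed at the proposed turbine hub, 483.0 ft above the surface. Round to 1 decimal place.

34.2 m/s

Log law: V ∝ ln(z/z₀). From the pair, with r = V₁/V₂ = 0.57162,
ln z₀ = (ln z₁ − r·ln z₂)/(1 − r) = (3.1442 − 0.57162×5.3423)/0.42838 = 0.2109 → z₀ = 1.235 ft
V₃ = V₁ · ln(z₃/z₀)/ln(z₁/z₀) = 16.8 × 5.9691/2.9332 = 34.1878 m/s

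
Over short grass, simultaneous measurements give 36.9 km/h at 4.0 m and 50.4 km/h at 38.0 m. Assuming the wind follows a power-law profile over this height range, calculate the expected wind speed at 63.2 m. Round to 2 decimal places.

54.08 km/h

First find α: α = ln(V₂/V₁)/ln(z₂/z₁) = ln(50.4/36.9)/ln(38.0/4.0) = 0.31178/2.25129 = 0.1385
Extrapolate from 38.0 m to 63.2 m: V₃ = 50.4 × (63.2/38.0)^0.1385 = 50.4 × 1.0730 = 54.0788 km/h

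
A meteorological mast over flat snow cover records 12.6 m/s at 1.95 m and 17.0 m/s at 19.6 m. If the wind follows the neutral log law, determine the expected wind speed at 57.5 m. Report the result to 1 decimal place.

Log law: V ∝ ln(z/z₀). From the pair, with r = V₁/V₂ = 0.74118,
ln z₀ = (ln z₁ − r·ln z₂)/(1 − r) = (0.6678 − 0.74118×2.9755)/0.25882 = -5.9406 → z₀ = 0.002630 m
V₃ = V₁ · ln(z₃/z₀)/ln(z₁/z₀) = 12.6 × 9.9924/6.6084 = 19.0521 m/s

19.1 m/s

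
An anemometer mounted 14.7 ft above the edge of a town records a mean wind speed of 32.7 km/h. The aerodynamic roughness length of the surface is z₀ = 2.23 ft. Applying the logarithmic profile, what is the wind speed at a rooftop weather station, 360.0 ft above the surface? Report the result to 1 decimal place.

88.2 km/h

Log law: V(z) ∝ ln(z/z₀), so V₂/V₁ = ln(z₂/z₀) / ln(z₁/z₀).
ln(360.0/2.23) = 5.0841, ln(14.7/2.23) = 1.8858
V₂ = 32.7 × 5.0841/1.8858 = 32.7 × 2.6959 = 88.1568 km/h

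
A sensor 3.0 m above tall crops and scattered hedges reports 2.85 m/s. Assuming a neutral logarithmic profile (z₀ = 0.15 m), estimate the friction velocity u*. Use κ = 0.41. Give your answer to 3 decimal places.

u* ≈ 0.390 m/s

Log law: V(z) = (u*/κ) · ln(z/z₀) ⇒ u* = κ · V / ln(z/z₀)
u* = 0.41 × 2.85 / ln(3.0/0.15) = 0.41 × 2.85 / 2.9957
   = 1.1685 / 2.9957 = 0.3901 m/s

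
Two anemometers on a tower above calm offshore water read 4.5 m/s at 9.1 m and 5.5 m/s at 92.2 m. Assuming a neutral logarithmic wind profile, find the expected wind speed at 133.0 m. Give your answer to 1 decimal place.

5.7 m/s

Log law: V ∝ ln(z/z₀). From the pair, with r = V₁/V₂ = 0.81818,
ln z₀ = (ln z₁ − r·ln z₂)/(1 − r) = (2.2083 − 0.81818×4.5240)/0.18182 = -8.2123 → z₀ = 0.0002713 m
V₃ = V₁ · ln(z₃/z₀)/ln(z₁/z₀) = 4.5 × 13.1027/10.4206 = 5.6582 m/s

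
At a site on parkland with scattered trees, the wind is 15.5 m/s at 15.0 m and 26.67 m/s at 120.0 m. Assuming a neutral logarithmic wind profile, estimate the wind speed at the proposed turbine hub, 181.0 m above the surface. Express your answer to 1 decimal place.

28.9 m/s

Log law: V ∝ ln(z/z₀). From the pair, with r = V₁/V₂ = 0.58118,
ln z₀ = (ln z₁ − r·ln z₂)/(1 − r) = (2.7081 − 0.58118×4.7875)/0.41882 = -0.1775 → z₀ = 0.8374 m
V₃ = V₁ · ln(z₃/z₀)/ln(z₁/z₀) = 15.5 × 5.3760/2.8855 = 28.8778 m/s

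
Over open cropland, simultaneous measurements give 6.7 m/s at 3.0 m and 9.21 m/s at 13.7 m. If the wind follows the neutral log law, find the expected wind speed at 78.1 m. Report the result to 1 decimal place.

12.1 m/s

Log law: V ∝ ln(z/z₀). From the pair, with r = V₁/V₂ = 0.72747,
ln z₀ = (ln z₁ − r·ln z₂)/(1 − r) = (1.0986 − 0.72747×2.6174)/0.27253 = -2.9555 → z₀ = 0.05205 m
V₃ = V₁ · ln(z₃/z₀)/ln(z₁/z₀) = 6.7 × 7.3135/4.0541 = 12.0866 m/s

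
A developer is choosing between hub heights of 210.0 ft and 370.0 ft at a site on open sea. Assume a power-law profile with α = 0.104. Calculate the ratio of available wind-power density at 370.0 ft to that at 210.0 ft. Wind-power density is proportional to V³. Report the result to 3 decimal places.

1.193

Speed ratio: V_B/V_A = (z_B/z_A)^α = (370.0/210.0)^0.104 = (1.7619)^0.104 = 1.06067
Power-density ratio: P_B/P_A = (V_B/V_A)³ = (1.06067)³ = 1.19329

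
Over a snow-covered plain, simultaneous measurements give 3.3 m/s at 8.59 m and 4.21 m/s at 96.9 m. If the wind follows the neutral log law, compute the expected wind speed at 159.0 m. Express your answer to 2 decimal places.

Log law: V ∝ ln(z/z₀). From the pair, with r = V₁/V₂ = 0.78385,
ln z₀ = (ln z₁ − r·ln z₂)/(1 − r) = (2.1506 − 0.78385×4.5737)/0.21615 = -6.6364 → z₀ = 0.001312 m
V₃ = V₁ · ln(z₃/z₀)/ln(z₁/z₀) = 3.3 × 11.7053/8.7870 = 4.3960 m/s

4.40 m/s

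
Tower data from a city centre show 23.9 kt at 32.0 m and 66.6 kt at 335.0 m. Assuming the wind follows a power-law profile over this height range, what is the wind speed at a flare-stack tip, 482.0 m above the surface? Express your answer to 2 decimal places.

78.06 kt

First find α: α = ln(V₂/V₁)/ln(z₂/z₁) = ln(66.6/23.9)/ln(335.0/32.0) = 1.02483/2.34839 = 0.4364
Extrapolate from 335.0 m to 482.0 m: V₃ = 66.6 × (482.0/335.0)^0.4364 = 66.6 × 1.1721 = 78.0595 kt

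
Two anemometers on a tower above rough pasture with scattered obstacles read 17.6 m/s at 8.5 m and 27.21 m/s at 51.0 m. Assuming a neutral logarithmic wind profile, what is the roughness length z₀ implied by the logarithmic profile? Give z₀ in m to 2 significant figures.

z₀ ≈ 0.32 m

Log law: V(z) ∝ ln(z/z₀). With r = V₁/V₂ = 17.6/27.21 = 0.64682,
r · ln(z₂/z₀) = ln(z₁/z₀) ⇒ ln z₀ = (ln z₁ − r·ln z₂)/(1 − r)
ln z₀ = (2.14007 − 0.64682×3.93183) / 0.35318 = -1.1414
z₀ = exp(-1.1414) = 0.3194 m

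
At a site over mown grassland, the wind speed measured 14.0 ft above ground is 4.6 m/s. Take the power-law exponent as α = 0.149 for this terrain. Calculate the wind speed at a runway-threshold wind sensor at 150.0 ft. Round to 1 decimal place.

6.5 m/s

Power-law profile: V₂ = V₁ · (z₂/z₁)^α
V₂ = 4.6 × (150.0/14.0)^0.149 = 4.6 × (10.7143)^0.149
    = 4.6 × 1.4239 = 6.5497 m/s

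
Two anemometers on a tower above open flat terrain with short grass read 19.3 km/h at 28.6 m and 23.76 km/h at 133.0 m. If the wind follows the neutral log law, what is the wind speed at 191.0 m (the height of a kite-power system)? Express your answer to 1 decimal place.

24.8 km/h

Log law: V ∝ ln(z/z₀). From the pair, with r = V₁/V₂ = 0.81229,
ln z₀ = (ln z₁ − r·ln z₂)/(1 − r) = (3.3534 − 0.81229×4.8903)/0.18771 = -3.2975 → z₀ = 0.03698 m
V₃ = V₁ · ln(z₃/z₀)/ln(z₁/z₀) = 19.3 × 8.5498/6.6509 = 24.8103 km/h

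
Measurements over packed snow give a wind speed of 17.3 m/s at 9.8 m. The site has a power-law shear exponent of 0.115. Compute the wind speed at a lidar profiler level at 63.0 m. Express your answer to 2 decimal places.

21.43 m/s

Power-law profile: V₂ = V₁ · (z₂/z₁)^α
V₂ = 17.3 × (63.0/9.8)^0.115 = 17.3 × (6.4286)^0.115
    = 17.3 × 1.2386 = 21.4279 m/s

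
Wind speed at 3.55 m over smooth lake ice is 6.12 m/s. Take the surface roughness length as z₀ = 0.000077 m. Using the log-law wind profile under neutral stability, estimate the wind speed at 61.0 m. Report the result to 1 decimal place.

Log law: V(z) ∝ ln(z/z₀), so V₂/V₁ = ln(z₂/z₀) / ln(z₁/z₀).
ln(61.0/0.000077) = 13.5826, ln(3.55/0.000077) = 10.7387
V₂ = 6.12 × 13.5826/10.7387 = 6.12 × 1.2648 = 7.7408 m/s

7.7 m/s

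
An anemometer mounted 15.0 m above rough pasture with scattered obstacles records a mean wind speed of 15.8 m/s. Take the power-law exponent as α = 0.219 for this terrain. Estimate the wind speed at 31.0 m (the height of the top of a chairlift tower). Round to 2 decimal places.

Power-law profile: V₂ = V₁ · (z₂/z₁)^α
V₂ = 15.8 × (31.0/15.0)^0.219 = 15.8 × (2.0667)^0.219
    = 15.8 × 1.1723 = 18.5226 m/s

18.52 m/s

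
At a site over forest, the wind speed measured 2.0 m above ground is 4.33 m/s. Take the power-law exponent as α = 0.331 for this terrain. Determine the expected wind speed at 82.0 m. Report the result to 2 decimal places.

Power-law profile: V₂ = V₁ · (z₂/z₁)^α
V₂ = 4.33 × (82.0/2.0)^0.331 = 4.33 × (41.0000)^0.331
    = 4.33 × 3.4185 = 14.8020 m/s

14.80 m/s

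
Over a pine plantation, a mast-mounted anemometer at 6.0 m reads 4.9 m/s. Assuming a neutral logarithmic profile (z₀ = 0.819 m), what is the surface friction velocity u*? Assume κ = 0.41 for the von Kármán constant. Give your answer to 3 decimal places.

Log law: V(z) = (u*/κ) · ln(z/z₀) ⇒ u* = κ · V / ln(z/z₀)
u* = 0.41 × 4.9 / ln(6.0/0.819) = 0.41 × 4.9 / 1.9914
   = 2.0090 / 1.9914 = 1.0088 m/s

u* ≈ 1.009 m/s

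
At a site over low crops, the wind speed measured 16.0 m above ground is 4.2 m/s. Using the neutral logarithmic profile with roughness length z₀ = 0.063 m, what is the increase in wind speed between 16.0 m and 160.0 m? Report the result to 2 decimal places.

Log law: V₂ = V₁ · ln(z₂/z₀)/ln(z₁/z₀) = 4.2 × 7.8398/5.5372 = 5.9465 m/s
ΔV = 5.9465 − 4.2 = 1.7465 m/s

1.75 m/s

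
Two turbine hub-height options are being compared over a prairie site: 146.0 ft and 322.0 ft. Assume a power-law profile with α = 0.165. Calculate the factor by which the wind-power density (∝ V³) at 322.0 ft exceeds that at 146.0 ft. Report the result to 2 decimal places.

1.48

Speed ratio: V_B/V_A = (z_B/z_A)^α = (322.0/146.0)^0.165 = (2.2055)^0.165 = 1.13940
Power-density ratio: P_B/P_A = (V_B/V_A)³ = (1.13940)³ = 1.47922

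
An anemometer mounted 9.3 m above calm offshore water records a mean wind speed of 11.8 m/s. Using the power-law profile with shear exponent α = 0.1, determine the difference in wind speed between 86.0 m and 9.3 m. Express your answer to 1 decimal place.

Power law: V₂ = V₁ · (z₂/z₁)^α = 11.8 × (9.2473)^0.1 = 14.7395 m/s
ΔV = 14.7395 − 11.8 = 2.9395 m/s

2.9 m/s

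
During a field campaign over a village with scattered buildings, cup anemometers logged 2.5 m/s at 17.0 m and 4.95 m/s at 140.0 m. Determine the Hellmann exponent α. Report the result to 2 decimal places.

Power law: V₂/V₁ = (z₂/z₁)^α ⇒ α = ln(V₂/V₁) / ln(z₂/z₁)
α = ln(4.95/2.5) / ln(140.0/17.0) = ln(1.9800) / ln(8.2353)
  = 0.68310 / 2.10843 = 0.32398

α ≈ 0.32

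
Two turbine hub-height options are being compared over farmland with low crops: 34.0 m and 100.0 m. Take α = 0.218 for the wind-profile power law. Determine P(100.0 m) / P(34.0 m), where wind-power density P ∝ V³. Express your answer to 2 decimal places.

Speed ratio: V_B/V_A = (z_B/z_A)^α = (100.0/34.0)^0.218 = (2.9412)^0.218 = 1.26514
Power-density ratio: P_B/P_A = (V_B/V_A)³ = (1.26514)³ = 2.02494

2.02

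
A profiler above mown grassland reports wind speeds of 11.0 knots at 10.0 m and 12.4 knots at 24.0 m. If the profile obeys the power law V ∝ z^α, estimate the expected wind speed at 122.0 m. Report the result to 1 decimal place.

15.5 knots

First find α: α = ln(V₂/V₁)/ln(z₂/z₁) = ln(12.4/11.0)/ln(24.0/10.0) = 0.11980/0.87547 = 0.1368
Extrapolate from 24.0 m to 122.0 m: V₃ = 12.4 × (122.0/24.0)^0.1368 = 12.4 × 1.2492 = 15.4900 knots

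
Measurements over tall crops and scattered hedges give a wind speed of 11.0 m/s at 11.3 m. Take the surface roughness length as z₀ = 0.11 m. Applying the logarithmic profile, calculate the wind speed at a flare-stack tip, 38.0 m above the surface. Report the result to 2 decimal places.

Log law: V(z) ∝ ln(z/z₀), so V₂/V₁ = ln(z₂/z₀) / ln(z₁/z₀).
ln(38.0/0.11) = 5.8449, ln(11.3/0.11) = 4.6321
V₂ = 11.0 × 5.8449/4.6321 = 11.0 × 1.2618 = 13.8801 m/s

13.88 m/s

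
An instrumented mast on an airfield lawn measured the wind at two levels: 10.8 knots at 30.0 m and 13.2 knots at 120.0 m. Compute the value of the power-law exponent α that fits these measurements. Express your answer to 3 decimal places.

α ≈ 0.145

Power law: V₂/V₁ = (z₂/z₁)^α ⇒ α = ln(V₂/V₁) / ln(z₂/z₁)
α = ln(13.2/10.8) / ln(120.0/30.0) = ln(1.2222) / ln(4.0000)
  = 0.20067 / 1.38629 = 0.14475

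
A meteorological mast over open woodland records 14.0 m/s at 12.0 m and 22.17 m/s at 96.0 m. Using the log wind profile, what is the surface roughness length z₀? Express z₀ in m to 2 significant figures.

z₀ ≈ 0.34 m

Log law: V(z) ∝ ln(z/z₀). With r = V₁/V₂ = 14.0/22.17 = 0.63148,
r · ln(z₂/z₀) = ln(z₁/z₀) ⇒ ln z₀ = (ln z₁ − r·ln z₂)/(1 − r)
ln z₀ = (2.48491 − 0.63148×4.56435) / 0.36852 = -1.0784
z₀ = exp(-1.0784) = 0.3401 m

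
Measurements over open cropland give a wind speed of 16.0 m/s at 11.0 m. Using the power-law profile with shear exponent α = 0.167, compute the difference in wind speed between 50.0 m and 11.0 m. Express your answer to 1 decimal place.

4.6 m/s

Power law: V₂ = V₁ · (z₂/z₁)^α = 16.0 × (4.5455)^0.167 = 20.6032 m/s
ΔV = 20.6032 − 16.0 = 4.6032 m/s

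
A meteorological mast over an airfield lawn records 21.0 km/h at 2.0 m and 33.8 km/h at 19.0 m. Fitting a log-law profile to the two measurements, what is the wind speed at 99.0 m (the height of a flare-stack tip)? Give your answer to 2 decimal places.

43.19 km/h

Log law: V ∝ ln(z/z₀). From the pair, with r = V₁/V₂ = 0.62130,
ln z₀ = (ln z₁ − r·ln z₂)/(1 − r) = (0.6931 − 0.62130×2.9444)/0.37870 = -3.0004 → z₀ = 0.04977 m
V₃ = V₁ · ln(z₃/z₀)/ln(z₁/z₀) = 21.0 × 7.5955/3.6935 = 43.1852 km/h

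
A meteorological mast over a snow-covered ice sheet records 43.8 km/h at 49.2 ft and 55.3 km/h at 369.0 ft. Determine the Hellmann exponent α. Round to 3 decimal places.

Power law: V₂/V₁ = (z₂/z₁)^α ⇒ α = ln(V₂/V₁) / ln(z₂/z₁)
α = ln(55.3/43.8) / ln(369.0/49.2) = ln(1.2626) / ln(7.5000)
  = 0.23314 / 2.01490 = 0.11571

α ≈ 0.116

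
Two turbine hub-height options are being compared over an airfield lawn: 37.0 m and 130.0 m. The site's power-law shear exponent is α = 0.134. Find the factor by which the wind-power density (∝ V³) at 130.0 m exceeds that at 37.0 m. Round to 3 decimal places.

1.657

Speed ratio: V_B/V_A = (z_B/z_A)^α = (130.0/37.0)^0.134 = (3.5135)^0.134 = 1.18339
Power-density ratio: P_B/P_A = (V_B/V_A)³ = (1.18339)³ = 1.65725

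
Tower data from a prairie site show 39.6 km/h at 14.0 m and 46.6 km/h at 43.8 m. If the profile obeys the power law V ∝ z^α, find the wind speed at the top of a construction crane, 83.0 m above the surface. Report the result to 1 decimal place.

First find α: α = ln(V₂/V₁)/ln(z₂/z₁) = ln(46.6/39.6)/ln(43.8/14.0) = 0.16277/1.14058 = 0.1427
Extrapolate from 43.8 m to 83.0 m: V₃ = 46.6 × (83.0/43.8)^0.1427 = 46.6 × 1.0955 = 51.0508 km/h

51.1 km/h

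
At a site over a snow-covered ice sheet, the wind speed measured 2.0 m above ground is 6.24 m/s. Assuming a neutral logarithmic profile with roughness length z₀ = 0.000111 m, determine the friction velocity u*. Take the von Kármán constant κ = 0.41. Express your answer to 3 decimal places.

Log law: V(z) = (u*/κ) · ln(z/z₀) ⇒ u* = κ · V / ln(z/z₀)
u* = 0.41 × 6.24 / ln(2.0/0.000111) = 0.41 × 6.24 / 9.7991
   = 2.5584 / 9.7991 = 0.2611 m/s

u* ≈ 0.261 m/s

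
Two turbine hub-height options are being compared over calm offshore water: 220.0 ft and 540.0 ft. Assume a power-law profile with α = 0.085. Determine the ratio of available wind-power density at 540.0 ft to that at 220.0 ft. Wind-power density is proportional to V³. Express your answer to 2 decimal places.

Speed ratio: V_B/V_A = (z_B/z_A)^α = (540.0/220.0)^0.085 = (2.4545)^0.085 = 1.07931
Power-density ratio: P_B/P_A = (V_B/V_A)³ = (1.07931)³ = 1.25731

1.26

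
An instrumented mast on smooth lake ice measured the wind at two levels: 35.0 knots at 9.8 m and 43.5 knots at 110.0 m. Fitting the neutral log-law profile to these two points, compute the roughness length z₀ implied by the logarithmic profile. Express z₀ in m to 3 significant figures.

z₀ ≈ 0.000465 m

Log law: V(z) ∝ ln(z/z₀). With r = V₁/V₂ = 35.0/43.5 = 0.80460,
r · ln(z₂/z₀) = ln(z₁/z₀) ⇒ ln z₀ = (ln z₁ − r·ln z₂)/(1 − r)
ln z₀ = (2.28238 − 0.80460×4.70048) / 0.19540 = -7.6745
z₀ = exp(-7.6745) = 0.0004645 m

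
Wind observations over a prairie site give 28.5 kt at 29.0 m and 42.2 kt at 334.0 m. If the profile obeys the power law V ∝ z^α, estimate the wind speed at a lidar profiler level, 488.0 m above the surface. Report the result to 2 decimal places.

44.85 kt

First find α: α = ln(V₂/V₁)/ln(z₂/z₁) = ln(42.2/28.5)/ln(334.0/29.0) = 0.39252/2.44385 = 0.1606
Extrapolate from 334.0 m to 488.0 m: V₃ = 42.2 × (488.0/334.0)^0.1606 = 42.2 × 1.0628 = 44.8499 kt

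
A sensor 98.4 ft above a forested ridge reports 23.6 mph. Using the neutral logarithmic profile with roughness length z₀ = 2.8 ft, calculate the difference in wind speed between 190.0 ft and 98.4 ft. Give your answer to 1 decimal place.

4.4 mph

Log law: V₂ = V₁ · ln(z₂/z₀)/ln(z₁/z₀) = 23.6 × 4.2174/3.5594 = 27.9626 mph
ΔV = 27.9626 − 23.6 = 4.3626 mph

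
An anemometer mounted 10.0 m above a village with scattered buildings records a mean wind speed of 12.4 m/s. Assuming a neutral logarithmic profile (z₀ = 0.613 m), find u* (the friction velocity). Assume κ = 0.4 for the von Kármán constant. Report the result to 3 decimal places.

Log law: V(z) = (u*/κ) · ln(z/z₀) ⇒ u* = κ · V / ln(z/z₀)
u* = 0.4 × 12.4 / ln(10.0/0.613) = 0.4 × 12.4 / 2.7920
   = 4.9600 / 2.7920 = 1.7765 m/s

u* ≈ 1.777 m/s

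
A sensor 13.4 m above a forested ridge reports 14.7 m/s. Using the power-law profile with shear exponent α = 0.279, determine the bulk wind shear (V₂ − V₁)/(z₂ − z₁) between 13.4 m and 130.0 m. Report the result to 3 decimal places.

0.112 m/s/m

Power law: V₂ = V₁ · (z₂/z₁)^α = 14.7 × (9.7015)^0.279 = 27.7106 m/s
ΔV/Δz = (27.7106 − 14.7)/(130.0 − 13.4) = 13.0106/116.6000 = 0.11158 m/s/m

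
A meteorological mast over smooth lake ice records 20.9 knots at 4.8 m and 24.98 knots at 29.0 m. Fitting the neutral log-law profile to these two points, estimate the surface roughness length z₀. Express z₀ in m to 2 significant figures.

Log law: V(z) ∝ ln(z/z₀). With r = V₁/V₂ = 20.9/24.98 = 0.83667,
r · ln(z₂/z₀) = ln(z₁/z₀) ⇒ ln z₀ = (ln z₁ − r·ln z₂)/(1 − r)
ln z₀ = (1.56862 − 0.83667×3.36730) / 0.16333 = -7.6452
z₀ = exp(-7.6452) = 0.0004783 m

z₀ ≈ 0.00048 m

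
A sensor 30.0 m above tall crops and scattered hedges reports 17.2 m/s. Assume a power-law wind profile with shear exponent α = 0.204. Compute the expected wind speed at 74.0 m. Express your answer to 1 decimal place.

20.7 m/s

Power-law profile: V₂ = V₁ · (z₂/z₁)^α
V₂ = 17.2 × (74.0/30.0)^0.204 = 17.2 × (2.4667)^0.204
    = 17.2 × 1.2022 = 20.6785 m/s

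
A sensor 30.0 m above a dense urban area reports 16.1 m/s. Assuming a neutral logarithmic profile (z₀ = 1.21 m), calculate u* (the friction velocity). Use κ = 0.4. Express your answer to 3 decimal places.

Log law: V(z) = (u*/κ) · ln(z/z₀) ⇒ u* = κ · V / ln(z/z₀)
u* = 0.4 × 16.1 / ln(30.0/1.21) = 0.4 × 16.1 / 3.2106
   = 6.4400 / 3.2106 = 2.0059 m/s

u* ≈ 2.006 m/s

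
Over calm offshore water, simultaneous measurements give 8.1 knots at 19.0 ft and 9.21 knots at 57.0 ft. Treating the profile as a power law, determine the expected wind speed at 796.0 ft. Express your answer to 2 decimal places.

First find α: α = ln(V₂/V₁)/ln(z₂/z₁) = ln(9.21/8.1)/ln(57.0/19.0) = 0.12843/1.09861 = 0.1169
Extrapolate from 57.0 ft to 796.0 ft: V₃ = 9.21 × (796.0/57.0)^0.1169 = 9.21 × 1.3610 = 12.5347 knots

12.53 knots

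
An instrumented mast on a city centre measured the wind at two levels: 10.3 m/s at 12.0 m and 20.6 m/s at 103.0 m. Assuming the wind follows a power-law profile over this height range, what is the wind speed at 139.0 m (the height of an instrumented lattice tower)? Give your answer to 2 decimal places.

22.69 m/s

First find α: α = ln(V₂/V₁)/ln(z₂/z₁) = ln(20.6/10.3)/ln(103.0/12.0) = 0.69315/2.14982 = 0.3224
Extrapolate from 103.0 m to 139.0 m: V₃ = 20.6 × (139.0/103.0)^0.3224 = 20.6 × 1.1015 = 22.6902 m/s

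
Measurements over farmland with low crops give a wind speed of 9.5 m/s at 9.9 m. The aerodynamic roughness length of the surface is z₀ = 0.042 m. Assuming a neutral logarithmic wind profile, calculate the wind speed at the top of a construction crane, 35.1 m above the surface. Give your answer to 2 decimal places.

11.70 m/s

Log law: V(z) ∝ ln(z/z₀), so V₂/V₁ = ln(z₂/z₀) / ln(z₁/z₀).
ln(35.1/0.042) = 6.7283, ln(9.9/0.042) = 5.4626
V₂ = 9.5 × 6.7283/5.4626 = 9.5 × 1.2317 = 11.7011 m/s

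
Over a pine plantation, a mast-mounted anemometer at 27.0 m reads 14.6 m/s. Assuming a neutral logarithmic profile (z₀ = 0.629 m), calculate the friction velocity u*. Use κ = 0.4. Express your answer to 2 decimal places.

Log law: V(z) = (u*/κ) · ln(z/z₀) ⇒ u* = κ · V / ln(z/z₀)
u* = 0.4 × 14.6 / ln(27.0/0.629) = 0.4 × 14.6 / 3.7595
   = 5.8400 / 3.7595 = 1.5534 m/s

u* ≈ 1.55 m/s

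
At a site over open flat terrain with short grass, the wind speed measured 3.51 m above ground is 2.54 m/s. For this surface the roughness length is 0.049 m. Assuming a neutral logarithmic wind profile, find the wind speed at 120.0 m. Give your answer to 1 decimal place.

4.6 m/s

Log law: V(z) ∝ ln(z/z₀), so V₂/V₁ = ln(z₂/z₀) / ln(z₁/z₀).
ln(120.0/0.049) = 7.8034, ln(3.51/0.049) = 4.2716
V₂ = 2.54 × 7.8034/4.2716 = 2.54 × 1.8268 = 4.6402 m/s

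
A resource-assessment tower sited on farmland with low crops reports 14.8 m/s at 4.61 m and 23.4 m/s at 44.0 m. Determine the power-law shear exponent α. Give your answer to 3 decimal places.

Power law: V₂/V₁ = (z₂/z₁)^α ⇒ α = ln(V₂/V₁) / ln(z₂/z₁)
α = ln(23.4/14.8) / ln(44.0/4.61) = ln(1.5811) / ln(9.5445)
  = 0.45811 / 2.25596 = 0.20307

α ≈ 0.203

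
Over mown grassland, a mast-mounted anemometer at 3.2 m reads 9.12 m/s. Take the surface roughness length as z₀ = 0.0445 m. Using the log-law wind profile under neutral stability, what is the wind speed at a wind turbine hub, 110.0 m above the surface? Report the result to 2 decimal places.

16.67 m/s

Log law: V(z) ∝ ln(z/z₀), so V₂/V₁ = ln(z₂/z₀) / ln(z₁/z₀).
ln(110.0/0.0445) = 7.8127, ln(3.2/0.0445) = 4.2754
V₂ = 9.12 × 7.8127/4.2754 = 9.12 × 1.8274 = 16.6656 m/s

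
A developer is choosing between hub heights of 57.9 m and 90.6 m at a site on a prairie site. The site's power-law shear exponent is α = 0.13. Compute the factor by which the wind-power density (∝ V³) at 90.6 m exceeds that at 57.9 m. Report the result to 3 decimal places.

1.191

Speed ratio: V_B/V_A = (z_B/z_A)^α = (90.6/57.9)^0.13 = (1.5648)^0.13 = 1.05993
Power-density ratio: P_B/P_A = (V_B/V_A)³ = (1.05993)³ = 1.19079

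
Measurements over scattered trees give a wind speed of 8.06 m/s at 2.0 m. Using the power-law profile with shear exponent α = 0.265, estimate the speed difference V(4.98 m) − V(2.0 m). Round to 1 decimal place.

2.2 m/s

Power law: V₂ = V₁ · (z₂/z₁)^α = 8.06 × (2.4900)^0.265 = 10.2643 m/s
ΔV = 10.2643 − 8.06 = 2.2043 m/s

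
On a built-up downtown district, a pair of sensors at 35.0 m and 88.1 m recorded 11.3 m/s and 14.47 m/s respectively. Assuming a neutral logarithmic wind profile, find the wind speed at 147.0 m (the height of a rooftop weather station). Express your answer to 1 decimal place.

16.2 m/s

Log law: V ∝ ln(z/z₀). From the pair, with r = V₁/V₂ = 0.78093,
ln z₀ = (ln z₁ − r·ln z₂)/(1 − r) = (3.5553 − 0.78093×4.4785)/0.21907 = 0.2647 → z₀ = 1.303 m
V₃ = V₁ · ln(z₃/z₀)/ln(z₁/z₀) = 11.3 × 4.7257/3.2906 = 16.2281 m/s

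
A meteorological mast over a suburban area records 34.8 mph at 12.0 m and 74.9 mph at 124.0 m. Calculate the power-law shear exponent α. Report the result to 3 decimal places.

Power law: V₂/V₁ = (z₂/z₁)^α ⇒ α = ln(V₂/V₁) / ln(z₂/z₁)
α = ln(74.9/34.8) / ln(124.0/12.0) = ln(2.1523) / ln(10.3333)
  = 0.76654 / 2.33537 = 0.32823

α ≈ 0.328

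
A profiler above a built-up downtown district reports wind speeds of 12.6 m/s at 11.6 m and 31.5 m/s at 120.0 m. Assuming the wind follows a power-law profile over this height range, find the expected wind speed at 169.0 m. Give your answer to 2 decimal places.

First find α: α = ln(V₂/V₁)/ln(z₂/z₁) = ln(31.5/12.6)/ln(120.0/11.6) = 0.91629/2.33649 = 0.3922
Extrapolate from 120.0 m to 169.0 m: V₃ = 31.5 × (169.0/120.0)^0.3922 = 31.5 × 1.1437 = 36.0270 m/s

36.03 m/s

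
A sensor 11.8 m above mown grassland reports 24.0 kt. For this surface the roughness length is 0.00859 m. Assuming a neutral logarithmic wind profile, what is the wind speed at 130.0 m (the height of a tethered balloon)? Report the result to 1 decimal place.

Log law: V(z) ∝ ln(z/z₀), so V₂/V₁ = ln(z₂/z₀) / ln(z₁/z₀).
ln(130.0/0.00859) = 9.6247, ln(11.8/0.00859) = 7.2253
V₂ = 24.0 × 9.6247/7.2253 = 24.0 × 1.3321 = 31.9702 kt

32.0 kt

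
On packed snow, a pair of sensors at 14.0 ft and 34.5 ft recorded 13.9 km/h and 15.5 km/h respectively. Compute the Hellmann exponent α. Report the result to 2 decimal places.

α ≈ 0.12

Power law: V₂/V₁ = (z₂/z₁)^α ⇒ α = ln(V₂/V₁) / ln(z₂/z₁)
α = ln(15.5/13.9) / ln(34.5/14.0) = ln(1.1151) / ln(2.4643)
  = 0.10895 / 0.90190 = 0.12080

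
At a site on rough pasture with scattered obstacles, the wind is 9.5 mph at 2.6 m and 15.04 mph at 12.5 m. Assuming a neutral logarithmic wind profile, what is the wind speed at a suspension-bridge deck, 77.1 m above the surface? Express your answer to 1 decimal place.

21.5 mph

Log law: V ∝ ln(z/z₀). From the pair, with r = V₁/V₂ = 0.63165,
ln z₀ = (ln z₁ − r·ln z₂)/(1 − r) = (0.9555 − 0.63165×2.5257)/0.36835 = -1.7371 → z₀ = 0.1760 m
V₃ = V₁ · ln(z₃/z₀)/ln(z₁/z₀) = 9.5 × 6.0822/2.6926 = 21.4591 mph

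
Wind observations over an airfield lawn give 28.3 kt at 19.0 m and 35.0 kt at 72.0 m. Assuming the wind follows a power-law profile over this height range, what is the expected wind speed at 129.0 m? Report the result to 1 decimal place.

First find α: α = ln(V₂/V₁)/ln(z₂/z₁) = ln(35.0/28.3)/ln(72.0/19.0) = 0.21249/1.33223 = 0.1595
Extrapolate from 72.0 m to 129.0 m: V₃ = 35.0 × (129.0/72.0)^0.1595 = 35.0 × 1.0975 = 38.4115 kt

38.4 kt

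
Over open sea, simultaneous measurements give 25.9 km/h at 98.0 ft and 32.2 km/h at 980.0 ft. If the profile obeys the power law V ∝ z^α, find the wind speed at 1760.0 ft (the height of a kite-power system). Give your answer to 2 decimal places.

First find α: α = ln(V₂/V₁)/ln(z₂/z₁) = ln(32.2/25.9)/ln(980.0/98.0) = 0.21772/2.30259 = 0.0946
Extrapolate from 980.0 ft to 1760.0 ft: V₃ = 32.2 × (1760.0/980.0)^0.0946 = 32.2 × 1.0569 = 34.0330 km/h

34.03 km/h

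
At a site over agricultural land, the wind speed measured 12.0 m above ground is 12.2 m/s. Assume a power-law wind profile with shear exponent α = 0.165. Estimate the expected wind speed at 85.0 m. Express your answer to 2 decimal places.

16.85 m/s

Power-law profile: V₂ = V₁ · (z₂/z₁)^α
V₂ = 12.2 × (85.0/12.0)^0.165 = 12.2 × (7.0833)^0.165
    = 12.2 × 1.3813 = 16.8519 m/s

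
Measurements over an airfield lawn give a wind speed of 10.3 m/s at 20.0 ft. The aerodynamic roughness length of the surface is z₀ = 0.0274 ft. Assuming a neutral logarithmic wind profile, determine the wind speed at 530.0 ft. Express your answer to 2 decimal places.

Log law: V(z) ∝ ln(z/z₀), so V₂/V₁ = ln(z₂/z₀) / ln(z₁/z₀).
ln(530.0/0.0274) = 9.8701, ln(20.0/0.0274) = 6.5929
V₂ = 10.3 × 9.8701/6.5929 = 10.3 × 1.4971 = 15.4198 m/s

15.42 m/s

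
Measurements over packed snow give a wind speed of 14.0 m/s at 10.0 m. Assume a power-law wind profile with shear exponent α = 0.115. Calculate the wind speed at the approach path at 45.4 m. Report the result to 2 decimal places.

Power-law profile: V₂ = V₁ · (z₂/z₁)^α
V₂ = 14.0 × (45.4/10.0)^0.115 = 14.0 × (4.5400)^0.115
    = 14.0 × 1.1900 = 16.6606 m/s

16.66 m/s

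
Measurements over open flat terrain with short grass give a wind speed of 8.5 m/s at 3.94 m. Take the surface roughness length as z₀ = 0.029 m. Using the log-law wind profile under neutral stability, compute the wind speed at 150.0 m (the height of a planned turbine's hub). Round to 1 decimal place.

Log law: V(z) ∝ ln(z/z₀), so V₂/V₁ = ln(z₂/z₀) / ln(z₁/z₀).
ln(150.0/0.029) = 8.5511, ln(3.94/0.029) = 4.9116
V₂ = 8.5 × 8.5511/4.9116 = 8.5 × 1.7410 = 14.7984 m/s

14.8 m/s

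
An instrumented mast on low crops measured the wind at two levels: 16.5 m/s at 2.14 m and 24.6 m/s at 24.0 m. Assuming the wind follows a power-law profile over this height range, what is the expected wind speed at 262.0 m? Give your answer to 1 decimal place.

First find α: α = ln(V₂/V₁)/ln(z₂/z₁) = ln(24.6/16.5)/ln(24.0/2.14) = 0.39939/2.41725 = 0.1652
Extrapolate from 24.0 m to 262.0 m: V₃ = 24.6 × (262.0/24.0)^0.1652 = 24.6 × 1.4843 = 36.5134 m/s

36.5 m/s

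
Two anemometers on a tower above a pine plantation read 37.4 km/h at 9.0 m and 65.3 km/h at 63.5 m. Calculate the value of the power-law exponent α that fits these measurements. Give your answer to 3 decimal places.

α ≈ 0.285

Power law: V₂/V₁ = (z₂/z₁)^α ⇒ α = ln(V₂/V₁) / ln(z₂/z₁)
α = ln(65.3/37.4) / ln(63.5/9.0) = ln(1.7460) / ln(7.0556)
  = 0.55732 / 1.95382 = 0.28525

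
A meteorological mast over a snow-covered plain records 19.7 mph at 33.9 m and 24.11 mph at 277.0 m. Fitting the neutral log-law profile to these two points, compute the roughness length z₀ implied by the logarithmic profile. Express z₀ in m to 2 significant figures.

Log law: V(z) ∝ ln(z/z₀). With r = V₁/V₂ = 19.7/24.11 = 0.81709,
r · ln(z₂/z₀) = ln(z₁/z₀) ⇒ ln z₀ = (ln z₁ − r·ln z₂)/(1 − r)
ln z₀ = (3.52342 − 0.81709×5.62402) / 0.18291 = -5.8602
z₀ = exp(-5.8602) = 0.002851 m

z₀ ≈ 0.0029 m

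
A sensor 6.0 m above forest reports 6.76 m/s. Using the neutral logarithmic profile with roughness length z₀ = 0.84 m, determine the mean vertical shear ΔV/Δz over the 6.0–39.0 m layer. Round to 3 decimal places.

Log law: V₂ = V₁ · ln(z₂/z₀)/ln(z₁/z₀) = 6.76 × 3.8379/1.9661 = 13.1957 m/s
ΔV/Δz = (13.1957 − 6.76)/(39.0 − 6.0) = 6.4357/33.0000 = 0.19502 m/s/m

0.195 m/s/m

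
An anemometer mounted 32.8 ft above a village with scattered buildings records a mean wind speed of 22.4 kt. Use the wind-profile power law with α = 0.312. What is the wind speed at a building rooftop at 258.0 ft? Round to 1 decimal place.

Power-law profile: V₂ = V₁ · (z₂/z₁)^α
V₂ = 22.4 × (258.0/32.8)^0.312 = 22.4 × (7.8659)^0.312
    = 22.4 × 1.9031 = 42.6305 kt

42.6 kt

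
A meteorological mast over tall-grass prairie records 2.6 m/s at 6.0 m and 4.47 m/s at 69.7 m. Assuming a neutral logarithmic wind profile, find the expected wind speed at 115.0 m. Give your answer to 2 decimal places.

4.85 m/s

Log law: V ∝ ln(z/z₀). From the pair, with r = V₁/V₂ = 0.58166,
ln z₀ = (ln z₁ − r·ln z₂)/(1 − r) = (1.7918 − 0.58166×4.2442)/0.41834 = -1.6181 → z₀ = 0.1983 m
V₃ = V₁ · ln(z₃/z₀)/ln(z₁/z₀) = 2.6 × 6.3630/3.4098 = 4.8518 m/s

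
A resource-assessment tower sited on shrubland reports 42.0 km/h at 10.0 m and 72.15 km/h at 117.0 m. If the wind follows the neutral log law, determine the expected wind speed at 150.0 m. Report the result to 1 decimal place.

Log law: V ∝ ln(z/z₀). From the pair, with r = V₁/V₂ = 0.58212,
ln z₀ = (ln z₁ − r·ln z₂)/(1 − r) = (2.3026 − 0.58212×4.7622)/0.41788 = -1.1237 → z₀ = 0.3251 m
V₃ = V₁ · ln(z₃/z₀)/ln(z₁/z₀) = 42.0 × 6.1343/3.4263 = 75.1957 km/h

75.2 km/h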